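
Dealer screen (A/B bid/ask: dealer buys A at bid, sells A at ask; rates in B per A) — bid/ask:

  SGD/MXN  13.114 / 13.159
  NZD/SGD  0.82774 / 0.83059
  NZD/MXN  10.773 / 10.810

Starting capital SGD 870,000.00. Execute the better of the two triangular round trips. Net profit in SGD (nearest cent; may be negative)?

Best loop SGD → MXN → NZD → SGD:
SGD 870,000.00 × 13.114 (sell SGD at bid) = MXN 11,409,180.00
MXN 11,409,180.00 ÷ 10.810 (buy NZD at ask) = NZD 1,055,428.31
NZD 1,055,428.31 × 0.82774 (sell NZD at bid) = SGD 873,620.23

Net profit: SGD 3,620.23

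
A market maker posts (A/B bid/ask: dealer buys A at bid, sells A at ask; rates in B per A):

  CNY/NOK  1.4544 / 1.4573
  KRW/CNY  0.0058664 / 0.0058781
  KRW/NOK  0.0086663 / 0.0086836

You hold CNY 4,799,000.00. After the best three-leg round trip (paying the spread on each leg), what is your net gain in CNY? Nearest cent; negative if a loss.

Net profit: CNY 56,103.96

Best loop CNY → KRW → NOK → CNY:
CNY 4,799,000.00 ÷ 0.0058781 (buy KRW at ask) = KRW 816,420,272
KRW 816,420,272 × 0.0086663 (sell KRW at bid) = NOK 7,075,343.00
NOK 7,075,343.00 ÷ 1.4573 (buy CNY at ask) = CNY 4,855,103.96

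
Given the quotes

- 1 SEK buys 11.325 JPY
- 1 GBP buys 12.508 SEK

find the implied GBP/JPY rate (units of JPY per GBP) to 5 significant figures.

GBP/JPY = 141.65

1 GBP × 12.508 = 12.508 SEK
12.508 SEK × 11.325 = 141.653 JPY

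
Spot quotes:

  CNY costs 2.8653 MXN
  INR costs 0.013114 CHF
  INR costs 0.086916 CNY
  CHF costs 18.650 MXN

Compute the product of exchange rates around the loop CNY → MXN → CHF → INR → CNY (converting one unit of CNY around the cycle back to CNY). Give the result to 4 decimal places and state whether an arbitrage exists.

Around CNY → MXN → CHF → INR → CNY: 1 × 2.8653 ÷ 18.650 ÷ 0.013114 × 0.086916 = 1.018253
Product > 1; profitable direction is CNY → MXN → CHF → INR → CNY.

1.0183 (arbitrage exists)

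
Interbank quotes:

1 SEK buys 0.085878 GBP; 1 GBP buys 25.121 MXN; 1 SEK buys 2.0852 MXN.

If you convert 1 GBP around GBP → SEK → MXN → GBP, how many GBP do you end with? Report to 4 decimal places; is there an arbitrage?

Around GBP → SEK → MXN → GBP: 1 ÷ 0.085878 × 2.0852 ÷ 25.121 = 0.966560
Product < 1; profitable direction is GBP → MXN → SEK → GBP.

0.9666 (arbitrage exists)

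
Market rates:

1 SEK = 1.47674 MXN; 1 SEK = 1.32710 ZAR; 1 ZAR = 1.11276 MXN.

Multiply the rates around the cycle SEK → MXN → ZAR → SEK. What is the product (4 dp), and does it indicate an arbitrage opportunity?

Around SEK → MXN → ZAR → SEK: 1 × 1.47674 ÷ 1.11276 ÷ 1.32710 = 0.999997
Product ≈ 1 (deviation 0.000%, within rounding noise).

1.0000 (no arbitrage)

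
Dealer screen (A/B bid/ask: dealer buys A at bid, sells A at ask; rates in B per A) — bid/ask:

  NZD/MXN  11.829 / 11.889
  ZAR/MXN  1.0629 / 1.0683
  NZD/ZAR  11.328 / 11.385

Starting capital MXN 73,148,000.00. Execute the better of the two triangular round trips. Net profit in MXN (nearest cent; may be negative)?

Best loop MXN → NZD → ZAR → MXN:
MXN 73,148,000.00 ÷ 11.889 (buy NZD at ask) = NZD 6,152,578.01
NZD 6,152,578.01 × 11.328 (sell NZD at bid) = ZAR 69,696,403.73
ZAR 69,696,403.73 × 1.0629 (sell ZAR at bid) = MXN 74,080,307.53

Net profit: MXN 932,307.53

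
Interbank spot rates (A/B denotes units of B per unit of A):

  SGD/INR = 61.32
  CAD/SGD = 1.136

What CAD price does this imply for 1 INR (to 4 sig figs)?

INR/CAD = 0.01436

1 INR ÷ 61.32 = 0.0163079 SGD
0.0163079 SGD ÷ 1.136 = 0.0143555 CAD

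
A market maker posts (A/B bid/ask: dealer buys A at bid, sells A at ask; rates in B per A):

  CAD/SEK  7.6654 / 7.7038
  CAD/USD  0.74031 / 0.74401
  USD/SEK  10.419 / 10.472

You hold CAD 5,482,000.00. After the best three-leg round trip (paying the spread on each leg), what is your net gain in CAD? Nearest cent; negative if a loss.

Best loop CAD → USD → SEK → CAD:
CAD 5,482,000.00 × 0.74031 (sell CAD at bid) = USD 4,058,379.42
USD 4,058,379.42 × 10.419 (sell USD at bid) = SEK 42,284,255.18
SEK 42,284,255.18 ÷ 7.7038 (buy CAD at ask) = CAD 5,488,752.98

Net profit: CAD 6,752.98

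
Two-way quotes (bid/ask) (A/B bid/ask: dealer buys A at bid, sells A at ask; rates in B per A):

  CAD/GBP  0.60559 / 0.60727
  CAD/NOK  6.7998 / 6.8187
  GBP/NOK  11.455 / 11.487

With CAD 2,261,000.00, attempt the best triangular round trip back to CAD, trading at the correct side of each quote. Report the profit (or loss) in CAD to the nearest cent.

Net profit: CAD 39,237.97

Best loop CAD → GBP → NOK → CAD:
CAD 2,261,000.00 × 0.60559 (sell CAD at bid) = GBP 1,369,238.99
GBP 1,369,238.99 × 11.455 (sell GBP at bid) = NOK 15,684,632.63
NOK 15,684,632.63 ÷ 6.8187 (buy CAD at ask) = CAD 2,300,237.97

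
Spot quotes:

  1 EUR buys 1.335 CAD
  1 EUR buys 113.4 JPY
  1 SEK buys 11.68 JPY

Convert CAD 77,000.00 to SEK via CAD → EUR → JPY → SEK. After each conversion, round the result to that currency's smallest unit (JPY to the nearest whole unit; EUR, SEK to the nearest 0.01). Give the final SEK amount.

CAD 77,000.00 ÷ 1.335 = EUR 57,677.90
EUR 57,677.90 × 113.4 = JPY 6,540,674
JPY 6,540,674 ÷ 11.68 = SEK 559,989.21

SEK 559,989.21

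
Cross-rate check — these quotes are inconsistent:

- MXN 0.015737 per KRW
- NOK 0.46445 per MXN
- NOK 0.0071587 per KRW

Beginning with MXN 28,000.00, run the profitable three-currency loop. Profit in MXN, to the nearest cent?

Profitable loop is MXN → NOK → KRW → MXN:
MXN 28,000.00 × 0.46445 = NOK 13,004.60
NOK 13,004.60 ÷ 0.0071587 = KRW 1,816,615
KRW 1,816,615 × 0.015737 = MXN 28,588.07
Profit = MXN 28,588.07 − MXN 28,000.00

Profit: MXN 588.07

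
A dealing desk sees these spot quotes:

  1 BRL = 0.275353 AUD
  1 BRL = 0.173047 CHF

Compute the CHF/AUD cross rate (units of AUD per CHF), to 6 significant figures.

CHF/AUD = 1.59120

1 CHF ÷ 0.173047 = 5.77878 BRL
5.77878 BRL × 0.275353 = 1.5912 AUD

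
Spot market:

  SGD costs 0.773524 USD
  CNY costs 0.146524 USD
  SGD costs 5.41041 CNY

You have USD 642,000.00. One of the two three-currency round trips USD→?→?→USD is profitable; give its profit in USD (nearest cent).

Profit: USD 15,961.04

Profitable loop is USD → SGD → CNY → USD:
USD 642,000.00 ÷ 0.773524 = SGD 829,967.78
SGD 829,967.78 × 5.41041 = CNY 4,490,466.00
CNY 4,490,466.00 × 0.146524 = USD 657,961.04
Profit = USD 657,961.04 − USD 642,000.00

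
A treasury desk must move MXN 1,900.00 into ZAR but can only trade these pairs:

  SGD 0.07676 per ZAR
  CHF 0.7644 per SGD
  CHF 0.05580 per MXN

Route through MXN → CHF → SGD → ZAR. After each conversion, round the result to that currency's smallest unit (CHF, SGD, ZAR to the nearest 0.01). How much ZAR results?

ZAR 1,806.93

MXN 1,900.00 × 0.05580 = CHF 106.02
CHF 106.02 ÷ 0.7644 = SGD 138.70
SGD 138.70 ÷ 0.07676 = ZAR 1,806.93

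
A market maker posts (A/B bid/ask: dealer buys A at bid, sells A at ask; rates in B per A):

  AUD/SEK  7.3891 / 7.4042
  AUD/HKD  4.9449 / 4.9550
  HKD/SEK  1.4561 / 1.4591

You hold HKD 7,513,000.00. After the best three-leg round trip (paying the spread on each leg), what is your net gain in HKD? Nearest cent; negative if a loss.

Net profit: HKD 165,496.96

Best loop HKD → AUD → SEK → HKD:
HKD 7,513,000.00 ÷ 4.9550 (buy AUD at ask) = AUD 1,516,246.22
AUD 1,516,246.22 × 7.3891 (sell AUD at bid) = SEK 11,203,694.91
SEK 11,203,694.91 ÷ 1.4591 (buy HKD at ask) = HKD 7,678,496.96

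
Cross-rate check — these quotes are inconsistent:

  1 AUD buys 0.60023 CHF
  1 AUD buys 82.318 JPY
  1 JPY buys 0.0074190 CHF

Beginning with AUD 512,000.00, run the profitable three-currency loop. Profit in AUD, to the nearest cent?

Profit: AUD 8,945.68

Profitable loop is AUD → JPY → CHF → AUD:
AUD 512,000.00 × 82.318 = JPY 42,146,816
JPY 42,146,816 × 0.0074190 = CHF 312,687.23
CHF 312,687.23 ÷ 0.60023 = AUD 520,945.68
Profit = AUD 520,945.68 − AUD 512,000.00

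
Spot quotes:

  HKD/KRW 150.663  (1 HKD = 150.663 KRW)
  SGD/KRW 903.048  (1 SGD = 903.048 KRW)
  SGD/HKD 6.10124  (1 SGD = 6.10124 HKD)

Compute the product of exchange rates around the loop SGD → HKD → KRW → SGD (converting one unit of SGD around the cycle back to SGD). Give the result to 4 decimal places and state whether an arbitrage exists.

Around SGD → HKD → KRW → SGD: 1 × 6.10124 × 150.663 ÷ 903.048 = 1.017921
Product > 1; profitable direction is SGD → HKD → KRW → SGD.

1.0179 (arbitrage exists)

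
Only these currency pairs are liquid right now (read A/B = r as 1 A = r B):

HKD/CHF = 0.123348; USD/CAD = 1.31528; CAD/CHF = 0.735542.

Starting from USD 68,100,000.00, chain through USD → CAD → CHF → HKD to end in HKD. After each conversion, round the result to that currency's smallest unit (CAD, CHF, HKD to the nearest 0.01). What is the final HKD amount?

HKD 534,122,277.86

USD 68,100,000.00 × 1.31528 = CAD 89,570,568.00
CAD 89,570,568.00 × 0.735542 = CHF 65,882,914.73
CHF 65,882,914.73 ÷ 0.123348 = HKD 534,122,277.86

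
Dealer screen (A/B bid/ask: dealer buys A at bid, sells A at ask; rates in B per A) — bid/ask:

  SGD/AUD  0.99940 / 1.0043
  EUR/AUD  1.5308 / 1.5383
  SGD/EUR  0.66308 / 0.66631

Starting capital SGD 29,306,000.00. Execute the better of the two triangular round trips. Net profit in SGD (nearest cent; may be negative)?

Net profit: SGD 313,482.40

Best loop SGD → EUR → AUD → SGD:
SGD 29,306,000.00 × 0.66308 (sell SGD at bid) = EUR 19,432,222.48
EUR 19,432,222.48 × 1.5308 (sell EUR at bid) = AUD 29,746,846.17
AUD 29,746,846.17 ÷ 1.0043 (buy SGD at ask) = SGD 29,619,482.40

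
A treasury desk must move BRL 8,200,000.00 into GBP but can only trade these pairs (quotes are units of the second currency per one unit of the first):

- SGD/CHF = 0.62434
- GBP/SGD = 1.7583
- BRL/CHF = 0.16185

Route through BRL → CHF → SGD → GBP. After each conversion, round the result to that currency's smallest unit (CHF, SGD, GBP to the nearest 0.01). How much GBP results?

BRL 8,200,000.00 × 0.16185 = CHF 1,327,170.00
CHF 1,327,170.00 ÷ 0.62434 = SGD 2,125,716.76
SGD 2,125,716.76 ÷ 1.7583 = GBP 1,208,961.36

GBP 1,208,961.36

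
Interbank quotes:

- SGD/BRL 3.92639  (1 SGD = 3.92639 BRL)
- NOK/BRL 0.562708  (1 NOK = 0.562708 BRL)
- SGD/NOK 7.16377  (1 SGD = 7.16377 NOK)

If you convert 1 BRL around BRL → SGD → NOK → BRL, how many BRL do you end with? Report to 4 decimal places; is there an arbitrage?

Around BRL → SGD → NOK → BRL: 1 ÷ 3.92639 × 7.16377 × 0.562708 = 1.026671
Product > 1; profitable direction is BRL → SGD → NOK → BRL.

1.0267 (arbitrage exists)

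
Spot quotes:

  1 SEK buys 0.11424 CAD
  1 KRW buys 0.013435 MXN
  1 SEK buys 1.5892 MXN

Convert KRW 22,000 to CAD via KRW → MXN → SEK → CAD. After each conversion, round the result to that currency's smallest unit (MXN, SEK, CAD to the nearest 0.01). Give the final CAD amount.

CAD 21.25

KRW 22,000 × 0.013435 = MXN 295.57
MXN 295.57 ÷ 1.5892 = SEK 185.99
SEK 185.99 × 0.11424 = CAD 21.25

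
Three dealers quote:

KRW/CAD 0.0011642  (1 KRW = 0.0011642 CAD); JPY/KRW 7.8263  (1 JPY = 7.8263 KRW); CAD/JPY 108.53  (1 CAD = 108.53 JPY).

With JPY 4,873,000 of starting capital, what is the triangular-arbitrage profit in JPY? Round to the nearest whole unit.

Profitable loop is JPY → CAD → KRW → JPY:
JPY 4,873,000 ÷ 108.53 = CAD 44,900.03
CAD 44,900.03 ÷ 0.0011642 = KRW 38,567,280
KRW 38,567,280 ÷ 7.8263 = JPY 4,927,907
Profit = JPY 4,927,907 − JPY 4,873,000

Profit: JPY 54,907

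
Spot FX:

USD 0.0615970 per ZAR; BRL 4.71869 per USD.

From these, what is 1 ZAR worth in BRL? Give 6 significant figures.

ZAR/BRL = 0.290657

1 ZAR × 0.0615970 = 0.061597 USD
0.061597 USD × 4.71869 = 0.290657 BRL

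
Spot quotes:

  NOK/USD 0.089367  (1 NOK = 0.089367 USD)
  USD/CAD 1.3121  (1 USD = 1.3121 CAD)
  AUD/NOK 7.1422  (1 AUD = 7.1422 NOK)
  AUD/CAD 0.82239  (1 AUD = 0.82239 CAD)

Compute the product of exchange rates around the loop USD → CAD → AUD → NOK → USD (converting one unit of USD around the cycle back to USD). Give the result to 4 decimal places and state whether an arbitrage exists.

Around USD → CAD → AUD → NOK → USD: 1 × 1.3121 ÷ 0.82239 × 7.1422 × 0.089367 = 1.018353
Product > 1; profitable direction is USD → CAD → AUD → NOK → USD.

1.0184 (arbitrage exists)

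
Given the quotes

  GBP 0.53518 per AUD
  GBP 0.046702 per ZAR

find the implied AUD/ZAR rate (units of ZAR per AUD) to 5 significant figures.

1 AUD × 0.53518 = 0.53518 GBP
0.53518 GBP ÷ 0.046702 = 11.4595 ZAR

AUD/ZAR = 11.459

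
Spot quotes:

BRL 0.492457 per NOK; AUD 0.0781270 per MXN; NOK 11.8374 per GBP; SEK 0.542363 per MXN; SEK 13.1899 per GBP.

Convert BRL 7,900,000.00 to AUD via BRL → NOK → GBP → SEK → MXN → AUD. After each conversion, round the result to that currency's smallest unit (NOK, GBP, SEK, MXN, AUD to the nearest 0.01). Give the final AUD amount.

AUD 2,574,868.48

BRL 7,900,000.00 ÷ 0.492457 = NOK 16,042,009.76
NOK 16,042,009.76 ÷ 11.8374 = GBP 1,355,197.07
GBP 1,355,197.07 × 13.1899 = SEK 17,874,913.83
SEK 17,874,913.83 ÷ 0.542363 = MXN 32,957,472.82
MXN 32,957,472.82 × 0.0781270 = AUD 2,574,868.48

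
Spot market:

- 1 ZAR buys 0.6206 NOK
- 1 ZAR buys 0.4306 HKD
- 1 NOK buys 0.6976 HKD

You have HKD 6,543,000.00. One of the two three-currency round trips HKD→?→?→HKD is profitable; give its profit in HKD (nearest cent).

Profit: HKD 35,413.04

Profitable loop is HKD → ZAR → NOK → HKD:
HKD 6,543,000.00 ÷ 0.4306 = ZAR 15,195,076.64
ZAR 15,195,076.64 × 0.6206 = NOK 9,430,064.56
NOK 9,430,064.56 × 0.6976 = HKD 6,578,413.04
Profit = HKD 6,578,413.04 − HKD 6,543,000.00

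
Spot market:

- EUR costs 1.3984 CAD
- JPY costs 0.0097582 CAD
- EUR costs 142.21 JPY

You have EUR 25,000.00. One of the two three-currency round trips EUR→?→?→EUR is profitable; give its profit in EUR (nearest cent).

Profit: EUR 192.52

Profitable loop is EUR → CAD → JPY → EUR:
EUR 25,000.00 × 1.3984 = CAD 34,960.00
CAD 34,960.00 ÷ 0.0097582 = JPY 3,582,628
JPY 3,582,628 ÷ 142.21 = EUR 25,192.52
Profit = EUR 25,192.52 − EUR 25,000.00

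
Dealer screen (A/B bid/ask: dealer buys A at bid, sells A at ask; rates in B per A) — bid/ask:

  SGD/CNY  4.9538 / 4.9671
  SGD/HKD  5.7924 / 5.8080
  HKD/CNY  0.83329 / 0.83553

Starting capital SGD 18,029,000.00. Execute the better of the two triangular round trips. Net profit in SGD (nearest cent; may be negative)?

Best loop SGD → CNY → HKD → SGD:
SGD 18,029,000.00 × 4.9538 (sell SGD at bid) = CNY 89,312,060.20
CNY 89,312,060.20 ÷ 0.83553 (buy HKD at ask) = HKD 106,892,703.07
HKD 106,892,703.07 ÷ 5.8080 (buy SGD at ask) = SGD 18,404,391.03

Net profit: SGD 375,391.03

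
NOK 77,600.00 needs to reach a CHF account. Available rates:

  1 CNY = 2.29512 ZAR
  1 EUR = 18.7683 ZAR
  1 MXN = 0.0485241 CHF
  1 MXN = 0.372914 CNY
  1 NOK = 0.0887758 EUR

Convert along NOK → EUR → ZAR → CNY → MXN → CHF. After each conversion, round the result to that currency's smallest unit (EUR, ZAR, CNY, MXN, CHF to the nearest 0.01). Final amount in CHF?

CHF 7,330.35

NOK 77,600.00 × 0.0887758 = EUR 6,889.00
EUR 6,889.00 × 18.7683 = ZAR 129,294.82
ZAR 129,294.82 ÷ 2.29512 = CNY 56,334.67
CNY 56,334.67 ÷ 0.372914 = MXN 151,066.12
MXN 151,066.12 × 0.0485241 = CHF 7,330.35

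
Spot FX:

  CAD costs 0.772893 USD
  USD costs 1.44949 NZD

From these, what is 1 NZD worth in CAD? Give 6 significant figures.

NZD/CAD = 0.892618

1 NZD ÷ 1.44949 = 0.689898 USD
0.689898 USD ÷ 0.772893 = 0.892618 CAD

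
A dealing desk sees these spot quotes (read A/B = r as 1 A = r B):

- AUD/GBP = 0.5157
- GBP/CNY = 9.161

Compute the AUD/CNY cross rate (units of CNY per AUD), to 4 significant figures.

AUD/CNY = 4.724

1 AUD × 0.5157 = 0.5157 GBP
0.5157 GBP × 9.161 = 4.72433 CNY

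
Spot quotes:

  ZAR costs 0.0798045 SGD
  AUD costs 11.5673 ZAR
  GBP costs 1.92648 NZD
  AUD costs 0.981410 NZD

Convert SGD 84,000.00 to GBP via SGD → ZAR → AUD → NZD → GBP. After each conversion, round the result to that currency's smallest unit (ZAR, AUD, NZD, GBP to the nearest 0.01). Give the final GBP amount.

GBP 46,355.99

SGD 84,000.00 ÷ 0.0798045 = ZAR 1,052,572.22
ZAR 1,052,572.22 ÷ 11.5673 = AUD 90,995.50
AUD 90,995.50 × 0.981410 = NZD 89,303.89
NZD 89,303.89 ÷ 1.92648 = GBP 46,355.99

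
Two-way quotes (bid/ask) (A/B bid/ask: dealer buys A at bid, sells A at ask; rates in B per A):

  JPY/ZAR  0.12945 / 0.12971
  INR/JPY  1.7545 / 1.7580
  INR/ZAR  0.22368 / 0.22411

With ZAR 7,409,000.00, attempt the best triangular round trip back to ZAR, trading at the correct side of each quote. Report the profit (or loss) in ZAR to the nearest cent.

Net profit: ZAR 99,510.40

Best loop ZAR → INR → JPY → ZAR:
ZAR 7,409,000.00 ÷ 0.22411 (buy INR at ask) = INR 33,059,658.20
INR 33,059,658.20 × 1.7545 (sell INR at bid) = JPY 58,003,170
JPY 58,003,170 × 0.12945 (sell JPY at bid) = ZAR 7,508,510.40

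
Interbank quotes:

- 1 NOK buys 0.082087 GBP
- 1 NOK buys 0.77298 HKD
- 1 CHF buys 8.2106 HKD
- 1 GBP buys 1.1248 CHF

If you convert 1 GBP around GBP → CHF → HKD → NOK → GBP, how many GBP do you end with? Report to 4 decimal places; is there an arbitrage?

Around GBP → CHF → HKD → NOK → GBP: 1 × 1.1248 × 8.2106 ÷ 0.77298 × 0.082087 = 0.980746
Product < 1; profitable direction is GBP → NOK → HKD → CHF → GBP.

0.9807 (arbitrage exists)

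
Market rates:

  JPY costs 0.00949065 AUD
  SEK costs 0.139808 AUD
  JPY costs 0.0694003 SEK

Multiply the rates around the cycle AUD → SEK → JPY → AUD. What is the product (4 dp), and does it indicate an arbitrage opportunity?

Around AUD → SEK → JPY → AUD: 1 ÷ 0.139808 ÷ 0.0694003 × 0.00949065 = 0.978144
Product < 1; profitable direction is AUD → JPY → SEK → AUD.

0.9781 (arbitrage exists)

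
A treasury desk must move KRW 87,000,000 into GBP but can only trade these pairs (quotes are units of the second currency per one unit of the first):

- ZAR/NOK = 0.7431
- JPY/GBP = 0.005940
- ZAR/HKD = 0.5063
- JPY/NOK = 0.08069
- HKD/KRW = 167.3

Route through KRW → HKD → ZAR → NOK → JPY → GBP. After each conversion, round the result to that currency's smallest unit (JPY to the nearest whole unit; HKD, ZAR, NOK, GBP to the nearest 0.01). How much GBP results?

KRW 87,000,000 ÷ 167.3 = HKD 520,023.91
HKD 520,023.91 ÷ 0.5063 = ZAR 1,027,106.28
ZAR 1,027,106.28 × 0.7431 = NOK 763,242.68
NOK 763,242.68 ÷ 0.08069 = JPY 9,458,950
JPY 9,458,950 × 0.005940 = GBP 56,186.16

GBP 56,186.16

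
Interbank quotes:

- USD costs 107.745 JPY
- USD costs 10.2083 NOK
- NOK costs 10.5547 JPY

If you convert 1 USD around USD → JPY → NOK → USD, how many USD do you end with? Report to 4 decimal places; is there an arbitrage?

1.0000 (no arbitrage)

Around USD → JPY → NOK → USD: 1 × 107.745 ÷ 10.5547 ÷ 10.2083 = 0.999995
Product ≈ 1 (deviation 0.001%, within rounding noise).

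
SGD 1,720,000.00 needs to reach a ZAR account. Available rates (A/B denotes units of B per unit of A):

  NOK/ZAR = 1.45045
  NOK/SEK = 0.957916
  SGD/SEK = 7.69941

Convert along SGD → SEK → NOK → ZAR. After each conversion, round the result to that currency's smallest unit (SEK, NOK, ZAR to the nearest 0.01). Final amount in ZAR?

SGD 1,720,000.00 × 7.69941 = SEK 13,242,985.20
SEK 13,242,985.20 ÷ 0.957916 = NOK 13,824,787.56
NOK 13,824,787.56 × 1.45045 = ZAR 20,052,163.12

ZAR 20,052,163.12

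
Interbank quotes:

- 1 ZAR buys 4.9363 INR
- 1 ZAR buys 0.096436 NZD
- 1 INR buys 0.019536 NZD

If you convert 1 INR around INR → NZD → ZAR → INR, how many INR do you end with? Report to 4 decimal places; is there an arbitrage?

Around INR → NZD → ZAR → INR: 1 × 0.019536 ÷ 0.096436 × 4.9363 = 0.999995
Product ≈ 1 (deviation 0.000%, within rounding noise).

1.0000 (no arbitrage)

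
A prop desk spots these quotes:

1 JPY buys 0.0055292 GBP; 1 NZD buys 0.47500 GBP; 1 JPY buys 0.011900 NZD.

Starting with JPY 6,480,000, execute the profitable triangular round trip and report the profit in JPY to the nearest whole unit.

Profit: JPY 144,503

Profitable loop is JPY → NZD → GBP → JPY:
JPY 6,480,000 × 0.011900 = NZD 77,112.00
NZD 77,112.00 × 0.47500 = GBP 36,628.20
GBP 36,628.20 ÷ 0.0055292 = JPY 6,624,503
Profit = JPY 6,624,503 − JPY 6,480,000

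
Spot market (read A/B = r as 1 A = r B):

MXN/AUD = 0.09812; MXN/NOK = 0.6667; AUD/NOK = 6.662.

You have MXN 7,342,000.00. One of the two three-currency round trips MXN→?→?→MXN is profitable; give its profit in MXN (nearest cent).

Profit: MXN 146,290.21

Profitable loop is MXN → NOK → AUD → MXN:
MXN 7,342,000.00 × 0.6667 = NOK 4,894,911.40
NOK 4,894,911.40 ÷ 6.662 = AUD 734,751.04
AUD 734,751.04 ÷ 0.09812 = MXN 7,488,290.21
Profit = MXN 7,488,290.21 − MXN 7,342,000.00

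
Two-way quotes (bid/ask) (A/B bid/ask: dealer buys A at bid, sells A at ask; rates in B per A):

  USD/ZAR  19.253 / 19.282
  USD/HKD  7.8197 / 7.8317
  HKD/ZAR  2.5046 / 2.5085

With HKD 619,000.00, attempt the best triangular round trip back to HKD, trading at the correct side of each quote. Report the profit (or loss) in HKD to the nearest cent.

Best loop HKD → ZAR → USD → HKD:
HKD 619,000.00 × 2.5046 (sell HKD at bid) = ZAR 1,550,347.40
ZAR 1,550,347.40 ÷ 19.282 (buy USD at ask) = USD 80,403.87
USD 80,403.87 × 7.8197 (sell USD at bid) = HKD 628,734.13

Net profit: HKD 9,734.13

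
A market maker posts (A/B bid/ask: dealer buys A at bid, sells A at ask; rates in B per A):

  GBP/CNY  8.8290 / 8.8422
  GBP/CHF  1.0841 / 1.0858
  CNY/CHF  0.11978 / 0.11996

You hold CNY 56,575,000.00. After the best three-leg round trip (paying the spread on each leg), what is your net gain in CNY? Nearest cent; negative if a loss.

Best loop CNY → GBP → CHF → CNY:
CNY 56,575,000.00 ÷ 8.8422 (buy GBP at ask) = GBP 6,398,294.54
GBP 6,398,294.54 × 1.0841 (sell GBP at bid) = CHF 6,936,391.11
CHF 6,936,391.11 ÷ 0.11996 (buy CNY at ask) = CNY 57,822,533.45

Net profit: CNY 1,247,533.45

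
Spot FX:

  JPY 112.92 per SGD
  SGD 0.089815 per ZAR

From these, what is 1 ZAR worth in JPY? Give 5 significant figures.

ZAR/JPY = 10.142

1 ZAR × 0.089815 = 0.089815 SGD
0.089815 SGD × 112.92 = 10.1419 JPY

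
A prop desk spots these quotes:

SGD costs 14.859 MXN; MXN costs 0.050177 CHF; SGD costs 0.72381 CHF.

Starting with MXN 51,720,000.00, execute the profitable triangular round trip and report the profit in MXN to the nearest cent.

Profit: MXN 1,555,583.13

Profitable loop is MXN → CHF → SGD → MXN:
MXN 51,720,000.00 × 0.050177 = CHF 2,595,154.44
CHF 2,595,154.44 ÷ 0.72381 = SGD 3,585,408.38
SGD 3,585,408.38 × 14.859 = MXN 53,275,583.13
Profit = MXN 53,275,583.13 − MXN 51,720,000.00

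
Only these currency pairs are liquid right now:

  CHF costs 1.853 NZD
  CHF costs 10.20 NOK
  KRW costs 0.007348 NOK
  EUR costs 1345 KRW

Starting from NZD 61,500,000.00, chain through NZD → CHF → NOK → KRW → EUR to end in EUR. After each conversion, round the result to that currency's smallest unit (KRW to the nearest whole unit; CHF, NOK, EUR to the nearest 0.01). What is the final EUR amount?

EUR 34,253,774.65

NZD 61,500,000.00 ÷ 1.853 = CHF 33,189,422.56
CHF 33,189,422.56 × 10.20 = NOK 338,532,110.11
NOK 338,532,110.11 ÷ 0.007348 = KRW 46,071,326,907
KRW 46,071,326,907 ÷ 1345 = EUR 34,253,774.65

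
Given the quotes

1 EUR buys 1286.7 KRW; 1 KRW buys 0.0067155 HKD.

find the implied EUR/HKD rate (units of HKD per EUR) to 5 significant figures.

EUR/HKD = 8.6408

1 EUR × 1286.7 = 1286.7 KRW
1286.7 KRW × 0.0067155 = 8.64083 HKD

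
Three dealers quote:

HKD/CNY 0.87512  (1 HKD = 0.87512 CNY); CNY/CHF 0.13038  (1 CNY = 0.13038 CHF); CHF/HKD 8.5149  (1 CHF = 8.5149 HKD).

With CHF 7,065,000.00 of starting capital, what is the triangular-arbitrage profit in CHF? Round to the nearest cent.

Profitable loop is CHF → CNY → HKD → CHF:
CHF 7,065,000.00 ÷ 0.13038 = CNY 54,187,758.86
CNY 54,187,758.86 ÷ 0.87512 = HKD 61,920,375.33
HKD 61,920,375.33 ÷ 8.5149 = CHF 7,272,002.65
Profit = CHF 7,272,002.65 − CHF 7,065,000.00

Profit: CHF 207,002.65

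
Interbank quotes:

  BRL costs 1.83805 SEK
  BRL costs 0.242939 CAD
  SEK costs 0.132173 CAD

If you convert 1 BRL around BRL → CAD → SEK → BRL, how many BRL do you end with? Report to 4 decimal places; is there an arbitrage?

Around BRL → CAD → SEK → BRL: 1 × 0.242939 ÷ 0.132173 ÷ 1.83805 = 0.999993
Product ≈ 1 (deviation 0.001%, within rounding noise).

1.0000 (no arbitrage)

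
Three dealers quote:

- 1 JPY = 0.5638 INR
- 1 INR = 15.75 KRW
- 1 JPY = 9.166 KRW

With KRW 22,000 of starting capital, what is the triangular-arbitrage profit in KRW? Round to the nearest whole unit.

Profitable loop is KRW → INR → JPY → KRW:
KRW 22,000 ÷ 15.75 = INR 1,396.83
INR 1,396.83 ÷ 0.5638 = JPY 2,478
JPY 2,478 × 9.166 = KRW 22,709
Profit = KRW 22,709 − KRW 22,000

Profit: KRW 709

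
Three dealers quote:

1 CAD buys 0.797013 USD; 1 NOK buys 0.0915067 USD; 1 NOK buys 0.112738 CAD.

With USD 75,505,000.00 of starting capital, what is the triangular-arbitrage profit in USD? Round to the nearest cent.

Profit: USD 1,389,074.54

Profitable loop is USD → CAD → NOK → USD:
USD 75,505,000.00 ÷ 0.797013 = CAD 94,734,966.68
CAD 94,734,966.68 ÷ 0.112738 = NOK 840,310,868.40
NOK 840,310,868.40 × 0.0915067 = USD 76,894,074.54
Profit = USD 76,894,074.54 − USD 75,505,000.00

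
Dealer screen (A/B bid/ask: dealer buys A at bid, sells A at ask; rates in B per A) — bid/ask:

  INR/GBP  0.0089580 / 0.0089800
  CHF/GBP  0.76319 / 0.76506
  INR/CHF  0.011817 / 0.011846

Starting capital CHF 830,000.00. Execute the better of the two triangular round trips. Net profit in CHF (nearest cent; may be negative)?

Net profit: CHF 3,569.21

Best loop CHF → GBP → INR → CHF:
CHF 830,000.00 × 0.76319 (sell CHF at bid) = GBP 633,447.70
GBP 633,447.70 ÷ 0.0089800 (buy INR at ask) = INR 70,539,832.96
INR 70,539,832.96 × 0.011817 (sell INR at bid) = CHF 833,569.21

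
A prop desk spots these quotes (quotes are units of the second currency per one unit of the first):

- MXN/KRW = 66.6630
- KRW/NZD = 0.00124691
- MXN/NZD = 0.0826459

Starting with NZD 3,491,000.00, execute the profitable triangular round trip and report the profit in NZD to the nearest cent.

Profit: NZD 20,142.84

Profitable loop is NZD → MXN → KRW → NZD:
NZD 3,491,000.00 ÷ 0.0826459 = MXN 42,240,449.92
MXN 42,240,449.92 × 66.6630 = KRW 2,815,875,113
KRW 2,815,875,113 × 0.00124691 = NZD 3,511,142.84
Profit = NZD 3,511,142.84 − NZD 3,491,000.00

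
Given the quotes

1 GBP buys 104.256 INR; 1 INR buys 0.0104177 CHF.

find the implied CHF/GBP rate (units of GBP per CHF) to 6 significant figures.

1 CHF ÷ 0.0104177 = 95.9905 INR
95.9905 INR ÷ 104.256 = 0.920719 GBP

CHF/GBP = 0.920719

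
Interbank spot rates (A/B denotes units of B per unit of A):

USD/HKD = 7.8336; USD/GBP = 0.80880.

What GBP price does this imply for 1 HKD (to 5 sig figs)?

1 HKD ÷ 7.8336 = 0.127655 USD
0.127655 USD × 0.80880 = 0.103248 GBP

HKD/GBP = 0.10325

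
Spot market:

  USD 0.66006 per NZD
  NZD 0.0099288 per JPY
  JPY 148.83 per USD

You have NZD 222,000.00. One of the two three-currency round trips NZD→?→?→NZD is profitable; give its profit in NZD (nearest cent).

Profitable loop is NZD → JPY → USD → NZD:
NZD 222,000.00 ÷ 0.0099288 = JPY 22,359,197
JPY 22,359,197 ÷ 148.83 = USD 150,233.14
USD 150,233.14 ÷ 0.66006 = NZD 227,605.27
Profit = NZD 227,605.27 − NZD 222,000.00

Profit: NZD 5,605.27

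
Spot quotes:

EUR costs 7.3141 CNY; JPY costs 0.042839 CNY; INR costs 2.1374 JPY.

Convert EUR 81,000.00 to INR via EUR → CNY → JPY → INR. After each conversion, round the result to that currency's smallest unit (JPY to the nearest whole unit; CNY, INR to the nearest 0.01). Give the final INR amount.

EUR 81,000.00 × 7.3141 = CNY 592,442.10
CNY 592,442.10 ÷ 0.042839 = JPY 13,829,503
JPY 13,829,503 ÷ 2.1374 = INR 6,470,245.63

INR 6,470,245.63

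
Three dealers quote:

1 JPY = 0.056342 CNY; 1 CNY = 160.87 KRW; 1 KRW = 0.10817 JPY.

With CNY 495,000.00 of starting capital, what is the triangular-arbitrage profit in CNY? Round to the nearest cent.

Profitable loop is CNY → JPY → KRW → CNY:
CNY 495,000.00 ÷ 0.056342 = JPY 8,785,631
JPY 8,785,631 ÷ 0.10817 = KRW 81,220,584
KRW 81,220,584 ÷ 160.87 = CNY 504,883.35
Profit = CNY 504,883.35 − CNY 495,000.00

Profit: CNY 9,883.35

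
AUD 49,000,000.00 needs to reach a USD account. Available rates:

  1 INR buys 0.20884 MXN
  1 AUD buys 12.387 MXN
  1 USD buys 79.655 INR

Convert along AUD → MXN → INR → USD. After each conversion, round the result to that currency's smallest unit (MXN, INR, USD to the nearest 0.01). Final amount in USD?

USD 36,486,776.06

AUD 49,000,000.00 × 12.387 = MXN 606,963,000.00
MXN 606,963,000.00 ÷ 0.20884 = INR 2,906,354,146.72
INR 2,906,354,146.72 ÷ 79.655 = USD 36,486,776.06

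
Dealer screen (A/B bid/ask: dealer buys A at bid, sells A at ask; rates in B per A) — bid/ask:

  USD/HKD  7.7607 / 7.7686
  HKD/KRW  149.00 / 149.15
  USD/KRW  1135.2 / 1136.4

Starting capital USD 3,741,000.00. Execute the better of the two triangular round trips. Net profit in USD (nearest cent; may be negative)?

Net profit: USD 65,656.13

Best loop USD → HKD → KRW → USD:
USD 3,741,000.00 × 7.7607 (sell USD at bid) = HKD 29,032,778.70
HKD 29,032,778.70 × 149.00 (sell HKD at bid) = KRW 4,325,884,026
KRW 4,325,884,026 ÷ 1136.4 (buy USD at ask) = USD 3,806,656.13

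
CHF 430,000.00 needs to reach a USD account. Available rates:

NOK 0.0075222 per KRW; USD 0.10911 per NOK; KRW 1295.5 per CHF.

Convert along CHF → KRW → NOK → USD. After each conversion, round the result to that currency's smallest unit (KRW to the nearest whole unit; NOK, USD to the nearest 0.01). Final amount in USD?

USD 457,209.56

CHF 430,000.00 × 1295.5 = KRW 557,065,000
KRW 557,065,000 × 0.0075222 = NOK 4,190,354.34
NOK 4,190,354.34 × 0.10911 = USD 457,209.56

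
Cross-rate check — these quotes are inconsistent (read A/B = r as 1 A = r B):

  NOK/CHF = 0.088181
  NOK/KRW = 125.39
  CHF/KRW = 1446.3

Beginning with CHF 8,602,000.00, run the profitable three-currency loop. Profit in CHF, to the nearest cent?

Profit: CHF 147,232.18

Profitable loop is CHF → KRW → NOK → CHF:
CHF 8,602,000.00 × 1446.3 = KRW 12,441,072,600
KRW 12,441,072,600 ÷ 125.39 = NOK 99,219,017.47
NOK 99,219,017.47 × 0.088181 = CHF 8,749,232.18
Profit = CHF 8,749,232.18 − CHF 8,602,000.00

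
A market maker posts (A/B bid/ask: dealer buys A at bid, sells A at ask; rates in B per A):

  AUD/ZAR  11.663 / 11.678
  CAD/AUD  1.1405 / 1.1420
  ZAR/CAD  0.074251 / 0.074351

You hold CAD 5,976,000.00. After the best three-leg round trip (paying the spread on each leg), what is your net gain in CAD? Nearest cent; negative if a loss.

Best loop CAD → ZAR → AUD → CAD:
CAD 5,976,000.00 ÷ 0.074351 (buy ZAR at ask) = ZAR 80,375,516.13
ZAR 80,375,516.13 ÷ 11.678 (buy AUD at ask) = AUD 6,882,643.96
AUD 6,882,643.96 ÷ 1.1420 (buy CAD at ask) = CAD 6,026,833.59

Net profit: CAD 50,833.59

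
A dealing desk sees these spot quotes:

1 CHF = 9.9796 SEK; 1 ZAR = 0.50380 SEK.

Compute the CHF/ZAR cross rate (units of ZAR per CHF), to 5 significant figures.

CHF/ZAR = 19.809

1 CHF × 9.9796 = 9.9796 SEK
9.9796 SEK ÷ 0.50380 = 19.8087 ZAR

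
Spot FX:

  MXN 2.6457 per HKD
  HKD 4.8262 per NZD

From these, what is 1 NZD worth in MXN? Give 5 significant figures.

NZD/MXN = 12.769

1 NZD × 4.8262 = 4.8262 HKD
4.8262 HKD × 2.6457 = 12.7687 MXN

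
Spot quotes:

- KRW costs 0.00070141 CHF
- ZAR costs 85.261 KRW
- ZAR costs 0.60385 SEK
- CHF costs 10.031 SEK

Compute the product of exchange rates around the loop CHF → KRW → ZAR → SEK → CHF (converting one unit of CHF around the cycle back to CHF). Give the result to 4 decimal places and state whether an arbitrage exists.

Around CHF → KRW → ZAR → SEK → CHF: 1 ÷ 0.00070141 ÷ 85.261 × 0.60385 ÷ 10.031 = 1.006613
Product > 1; profitable direction is CHF → KRW → ZAR → SEK → CHF.

1.0066 (arbitrage exists)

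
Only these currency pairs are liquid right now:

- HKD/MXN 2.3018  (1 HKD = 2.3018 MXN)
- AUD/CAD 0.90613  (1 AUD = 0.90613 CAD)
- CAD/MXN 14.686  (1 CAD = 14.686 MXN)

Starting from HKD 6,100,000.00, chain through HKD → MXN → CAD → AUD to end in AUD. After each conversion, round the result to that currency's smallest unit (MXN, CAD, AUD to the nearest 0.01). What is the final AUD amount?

HKD 6,100,000.00 × 2.3018 = MXN 14,040,980.00
MXN 14,040,980.00 ÷ 14.686 = CAD 956,079.26
CAD 956,079.26 ÷ 0.90613 = AUD 1,055,123.72

AUD 1,055,123.72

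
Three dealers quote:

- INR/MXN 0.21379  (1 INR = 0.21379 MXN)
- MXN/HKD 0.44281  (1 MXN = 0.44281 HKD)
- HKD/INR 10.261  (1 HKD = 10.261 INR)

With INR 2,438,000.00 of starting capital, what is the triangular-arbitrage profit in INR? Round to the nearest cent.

Profitable loop is INR → HKD → MXN → INR:
INR 2,438,000.00 ÷ 10.261 = HKD 237,598.67
HKD 237,598.67 ÷ 0.44281 = MXN 536,570.25
MXN 536,570.25 ÷ 0.21379 = INR 2,509,800.53
Profit = INR 2,509,800.53 − INR 2,438,000.00

Profit: INR 71,800.53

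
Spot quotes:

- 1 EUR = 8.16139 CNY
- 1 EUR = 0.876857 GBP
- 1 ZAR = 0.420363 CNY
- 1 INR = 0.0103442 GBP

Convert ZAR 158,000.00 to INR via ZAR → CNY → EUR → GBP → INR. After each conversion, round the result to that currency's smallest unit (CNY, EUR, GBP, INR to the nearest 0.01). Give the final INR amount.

ZAR 158,000.00 × 0.420363 = CNY 66,417.35
CNY 66,417.35 ÷ 8.16139 = EUR 8,137.99
EUR 8,137.99 × 0.876857 = GBP 7,135.85
GBP 7,135.85 ÷ 0.0103442 = INR 689,840.68

INR 689,840.68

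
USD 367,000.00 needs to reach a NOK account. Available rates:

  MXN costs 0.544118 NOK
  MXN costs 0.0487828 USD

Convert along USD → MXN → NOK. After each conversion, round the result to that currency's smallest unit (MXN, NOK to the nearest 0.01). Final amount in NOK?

USD 367,000.00 ÷ 0.0487828 = MXN 7,523,143.40
MXN 7,523,143.40 × 0.544118 = NOK 4,093,477.74

NOK 4,093,477.74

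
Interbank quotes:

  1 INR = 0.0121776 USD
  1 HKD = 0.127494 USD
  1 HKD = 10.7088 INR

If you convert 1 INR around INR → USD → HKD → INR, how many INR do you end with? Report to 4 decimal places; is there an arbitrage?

Around INR → USD → HKD → INR: 1 × 0.0121776 ÷ 0.127494 × 10.7088 = 1.022852
Product > 1; profitable direction is INR → USD → HKD → INR.

1.0229 (arbitrage exists)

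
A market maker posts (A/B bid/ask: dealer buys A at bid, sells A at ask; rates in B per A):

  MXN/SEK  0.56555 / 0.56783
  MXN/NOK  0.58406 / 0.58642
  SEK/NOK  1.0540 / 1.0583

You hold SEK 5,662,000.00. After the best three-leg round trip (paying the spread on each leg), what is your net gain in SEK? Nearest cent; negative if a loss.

Net profit: SEK 93,362.85

Best loop SEK → NOK → MXN → SEK:
SEK 5,662,000.00 × 1.0540 (sell SEK at bid) = NOK 5,967,748.00
NOK 5,967,748.00 ÷ 0.58642 (buy MXN at ask) = MXN 10,176,576.52
MXN 10,176,576.52 × 0.56555 (sell MXN at bid) = SEK 5,755,362.85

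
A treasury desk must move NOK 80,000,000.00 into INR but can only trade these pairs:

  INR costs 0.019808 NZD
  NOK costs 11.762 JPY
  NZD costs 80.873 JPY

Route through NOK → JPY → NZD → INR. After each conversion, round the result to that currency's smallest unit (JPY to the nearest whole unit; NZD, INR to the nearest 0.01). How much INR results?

INR 587,390,585.12

NOK 80,000,000.00 × 11.762 = JPY 940,960,000
JPY 940,960,000 ÷ 80.873 = NZD 11,635,032.71
NZD 11,635,032.71 ÷ 0.019808 = INR 587,390,585.12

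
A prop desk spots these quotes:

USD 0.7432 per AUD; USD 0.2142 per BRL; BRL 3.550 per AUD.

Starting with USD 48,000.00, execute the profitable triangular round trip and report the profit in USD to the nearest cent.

Profitable loop is USD → AUD → BRL → USD:
USD 48,000.00 ÷ 0.7432 = AUD 64,585.58
AUD 64,585.58 × 3.550 = BRL 229,278.79
BRL 229,278.79 × 0.2142 = USD 49,111.52
Profit = USD 49,111.52 − USD 48,000.00

Profit: USD 1,111.52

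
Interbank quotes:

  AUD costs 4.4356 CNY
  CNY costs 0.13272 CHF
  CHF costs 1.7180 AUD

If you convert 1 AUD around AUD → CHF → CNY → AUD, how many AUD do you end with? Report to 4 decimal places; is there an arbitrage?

Around AUD → CHF → CNY → AUD: 1 ÷ 1.7180 ÷ 0.13272 ÷ 4.4356 = 0.988754
Product < 1; profitable direction is AUD → CNY → CHF → AUD.

0.9888 (arbitrage exists)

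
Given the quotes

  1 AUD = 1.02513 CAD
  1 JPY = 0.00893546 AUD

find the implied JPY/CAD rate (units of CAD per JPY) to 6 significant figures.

JPY/CAD = 0.00916001

1 JPY × 0.00893546 = 0.00893546 AUD
0.00893546 AUD × 1.02513 = 0.00916001 CAD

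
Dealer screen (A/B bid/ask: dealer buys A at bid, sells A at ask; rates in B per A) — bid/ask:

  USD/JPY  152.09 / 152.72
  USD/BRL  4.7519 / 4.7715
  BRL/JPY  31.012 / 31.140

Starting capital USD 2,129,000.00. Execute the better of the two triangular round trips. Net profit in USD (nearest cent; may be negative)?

Net profit: USD 50,228.58

Best loop USD → JPY → BRL → USD:
USD 2,129,000.00 × 152.09 (sell USD at bid) = JPY 323,799,610
JPY 323,799,610 ÷ 31.140 (buy BRL at ask) = BRL 10,398,189.15
BRL 10,398,189.15 ÷ 4.7715 (buy USD at ask) = USD 2,179,228.58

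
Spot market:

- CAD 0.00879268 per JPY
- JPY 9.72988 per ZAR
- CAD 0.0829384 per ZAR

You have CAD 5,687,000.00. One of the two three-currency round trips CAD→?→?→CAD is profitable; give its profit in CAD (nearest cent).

Profit: CAD 179,192.73

Profitable loop is CAD → ZAR → JPY → CAD:
CAD 5,687,000.00 ÷ 0.0829384 = ZAR 68,568,962.02
ZAR 68,568,962.02 × 9.72988 = JPY 667,167,772
JPY 667,167,772 × 0.00879268 = CAD 5,866,192.73
Profit = CAD 5,866,192.73 − CAD 5,687,000.00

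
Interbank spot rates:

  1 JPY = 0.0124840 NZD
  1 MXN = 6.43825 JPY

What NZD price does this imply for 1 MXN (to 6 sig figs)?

1 MXN × 6.43825 = 6.43825 JPY
6.43825 JPY × 0.0124840 = 0.0803751 NZD

MXN/NZD = 0.0803751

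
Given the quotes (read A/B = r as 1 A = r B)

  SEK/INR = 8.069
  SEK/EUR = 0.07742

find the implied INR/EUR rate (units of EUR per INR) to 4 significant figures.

1 INR ÷ 8.069 = 0.123931 SEK
0.123931 SEK × 0.07742 = 0.00959475 EUR

INR/EUR = 0.009595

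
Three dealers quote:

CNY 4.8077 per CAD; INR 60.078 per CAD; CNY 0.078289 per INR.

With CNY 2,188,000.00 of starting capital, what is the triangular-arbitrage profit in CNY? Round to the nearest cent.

Profit: CNY 48,497.75

Profitable loop is CNY → INR → CAD → CNY:
CNY 2,188,000.00 ÷ 0.078289 = INR 27,947,732.12
INR 27,947,732.12 ÷ 60.078 = CAD 465,190.79
CAD 465,190.79 × 4.8077 = CNY 2,236,497.75
Profit = CNY 2,236,497.75 − CNY 2,188,000.00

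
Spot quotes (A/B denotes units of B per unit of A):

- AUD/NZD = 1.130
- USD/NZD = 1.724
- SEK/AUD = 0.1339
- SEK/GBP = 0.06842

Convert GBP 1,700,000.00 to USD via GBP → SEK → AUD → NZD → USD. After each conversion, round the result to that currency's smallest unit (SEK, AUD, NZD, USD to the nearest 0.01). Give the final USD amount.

USD 2,180,658.25

GBP 1,700,000.00 ÷ 0.06842 = SEK 24,846,536.10
SEK 24,846,536.10 × 0.1339 = AUD 3,326,951.18
AUD 3,326,951.18 × 1.130 = NZD 3,759,454.83
NZD 3,759,454.83 ÷ 1.724 = USD 2,180,658.25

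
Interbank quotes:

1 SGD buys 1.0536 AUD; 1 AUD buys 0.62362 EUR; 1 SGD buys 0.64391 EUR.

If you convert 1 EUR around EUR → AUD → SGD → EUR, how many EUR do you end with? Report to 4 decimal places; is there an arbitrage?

Around EUR → AUD → SGD → EUR: 1 ÷ 0.62362 ÷ 1.0536 × 0.64391 = 0.980007
Product < 1; profitable direction is EUR → SGD → AUD → EUR.

0.9800 (arbitrage exists)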